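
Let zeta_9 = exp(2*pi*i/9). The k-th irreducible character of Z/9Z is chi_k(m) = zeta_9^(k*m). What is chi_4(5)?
chi_4(5) = zeta_9^20 = exp(4*I*pi/9)

Derivation: chi_4(5) = zeta_9^(4*5) = zeta_9^20. Since zeta_9^9 = 1, this equals zeta_9^2 = exp(2*pi*i*2/9) = exp(4*I*pi/9).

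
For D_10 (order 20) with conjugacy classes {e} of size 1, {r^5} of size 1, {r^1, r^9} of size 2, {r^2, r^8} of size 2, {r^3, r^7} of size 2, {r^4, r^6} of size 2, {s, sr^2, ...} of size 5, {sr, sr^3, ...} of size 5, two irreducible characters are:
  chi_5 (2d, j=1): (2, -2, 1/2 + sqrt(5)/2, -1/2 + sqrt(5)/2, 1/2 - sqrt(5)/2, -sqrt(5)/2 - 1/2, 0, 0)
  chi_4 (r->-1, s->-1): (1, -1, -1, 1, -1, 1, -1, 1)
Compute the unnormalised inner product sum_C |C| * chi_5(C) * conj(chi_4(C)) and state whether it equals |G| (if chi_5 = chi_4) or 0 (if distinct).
Sum = 0; so <chi_5, chi_4> = 0 (distinct irreducibles are orthogonal).

Working: Compute term by term over conjugacy classes (|C| * chi_5(C) * conj(chi_4(C))):
  1*(2)*conj(1) + 1*(-2)*conj(-1) + 2*(1/2 + sqrt(5)/2)*conj(-1) + 2*(-1/2 + sqrt(5)/2)*conj(1) + 2*(1/2 - sqrt(5)/2)*conj(-1) + 2*(-sqrt(5)/2 - 1/2)*conj(1) + 5*(0)*conj(-1) + 5*(0)*conj(1)
  = (2) + (2) + (-sqrt(5) - 1) + (-1 + sqrt(5)) + (-1 + sqrt(5)) + (-sqrt(5) - 1) + (0) + (0)
  = 0.
Dividing by |G| = 20 gives 0/20 = 0, matching the row-orthogonality relation <chi_5, chi_4> = [chi_5 = chi_4].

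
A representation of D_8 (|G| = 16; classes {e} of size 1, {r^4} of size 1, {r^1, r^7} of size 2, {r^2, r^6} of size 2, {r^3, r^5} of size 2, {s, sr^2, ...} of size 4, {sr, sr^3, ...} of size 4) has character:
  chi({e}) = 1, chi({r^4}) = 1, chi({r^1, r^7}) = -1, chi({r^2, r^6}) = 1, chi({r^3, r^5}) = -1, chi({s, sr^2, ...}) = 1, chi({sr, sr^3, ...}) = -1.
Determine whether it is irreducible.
Irreducible: <chi, chi> = 1.

Reasoning: <chi, chi> = (1/|G|) sum_C |C| * |chi(C)|^2 = (1/16)[1*|1|^2 + 1*|1|^2 + 2*|-1|^2 + 2*|1|^2 + 2*|-1|^2 + 4*|1|^2 + 4*|-1|^2]
  = (1/16)[(1) + (1) + (2) + (2) + (2) + (4) + (4)] = 16/16 = 1.
A character is irreducible iff <chi, chi> = 1, so this representation is irreducible.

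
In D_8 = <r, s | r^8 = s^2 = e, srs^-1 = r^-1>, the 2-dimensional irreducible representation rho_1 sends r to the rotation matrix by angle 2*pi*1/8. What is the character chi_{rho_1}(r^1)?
chi_{rho_1}(r^1) = 2*cos(2*pi*1*1/8) = sqrt(2)

Justification: rho_1(r^1) is rotation by angle 2*pi*1*1/8, whose trace is 2*cos(2*pi*1*1/8) = sqrt(2).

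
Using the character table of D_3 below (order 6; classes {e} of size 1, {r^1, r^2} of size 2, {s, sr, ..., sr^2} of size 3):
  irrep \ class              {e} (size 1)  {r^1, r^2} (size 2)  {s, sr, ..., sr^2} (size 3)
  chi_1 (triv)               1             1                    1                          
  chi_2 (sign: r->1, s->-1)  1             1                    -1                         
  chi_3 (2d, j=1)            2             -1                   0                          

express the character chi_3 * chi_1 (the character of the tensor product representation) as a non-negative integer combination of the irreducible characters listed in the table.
chi_3 tensor chi_1 = chi_3 (all other irreducibles have multiplicity 0).

Explanation: The character of a tensor product is the pointwise product (chi_3 * chi_1)(C) = chi_3(C) * chi_1(C):
  {e}: (2)*(1), {r^1, r^2}: (-1)*(1), {s, sr, ..., sr^2}: (0)*(1)
so (chi_3 * chi_1) takes values
  {e} -> 2, {r^1, r^2} -> -1, {s, sr, ..., sr^2} -> 0.
Now take the inner product of this character with each irreducible chi from the table, <chi_3*chi_1, chi> = (1/6) sum_C |C| (chi_3*chi_1)(C) conj(chi(C)):
  <chi_3*chi_1, chi_1> = (1/6)[1*(2)*conj(1) + 2*(-1)*conj(1) + 3*(0)*conj(1)]
      = (1/6)[(2) + (-2) + (0)] = 0/6 = 0
  <chi_3*chi_1, chi_2> = (1/6)[1*(2)*conj(1) + 2*(-1)*conj(1) + 3*(0)*conj(-1)]
      = (1/6)[(2) + (-2) + (0)] = 0/6 = 0
  <chi_3*chi_1, chi_3> = (1/6)[1*(2)*conj(2) + 2*(-1)*conj(-1) + 3*(0)*conj(0)]
      = (1/6)[(4) + (2) + (0)] = 6/6 = 1
Hence the multiplicities are chi_3: 1. Dimension check: dim(chi_3)*dim(chi_1) = 2*1 = 2 and sum (mult * dim) = 1*2 = 2.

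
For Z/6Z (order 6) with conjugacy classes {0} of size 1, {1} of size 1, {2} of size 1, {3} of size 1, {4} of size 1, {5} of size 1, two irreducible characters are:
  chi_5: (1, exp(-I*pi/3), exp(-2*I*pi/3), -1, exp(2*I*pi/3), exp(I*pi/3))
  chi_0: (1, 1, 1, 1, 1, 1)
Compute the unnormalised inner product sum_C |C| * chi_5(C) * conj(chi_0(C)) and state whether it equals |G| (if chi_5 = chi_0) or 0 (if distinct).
Sum = 0; so <chi_5, chi_0> = 0 (distinct irreducibles are orthogonal).

Derivation: Compute term by term over conjugacy classes (|C| * chi_5(C) * conj(chi_0(C))):
  1*(1)*conj(1) + 1*(exp(-I*pi/3))*conj(1) + 1*(exp(-2*I*pi/3))*conj(1) + 1*(-1)*conj(1) + 1*(exp(2*I*pi/3))*conj(1) + 1*(exp(I*pi/3))*conj(1)
  = (1) + (exp(-I*pi/3)) + (exp(-2*I*pi/3)) + (-1) + (exp(2*I*pi/3)) + (exp(I*pi/3))
  = 0.
(Exp terms are combined using exp(i*s)*conj(exp(i*t)) = exp(i*(s-t)), and sums of them are collapsed using the identity that for every m > 1 the m distinct m-th roots of unity sum to 0, e.g. 1 + exp(2*I*pi/3) + exp(-2*I*pi/3) = 0.)
Dividing by |G| = 6 gives 0/6 = 0, matching the row-orthogonality relation <chi_5, chi_0> = [chi_5 = chi_0].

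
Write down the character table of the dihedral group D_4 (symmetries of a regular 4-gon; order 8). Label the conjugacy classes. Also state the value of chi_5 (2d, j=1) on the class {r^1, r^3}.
Conjugacy classes: {e} of size 1, {r^2} of size 1, {r^1, r^3} of size 2, {s, sr^2, ...} of size 2, {sr, sr^3, ...} of size 2.
Character table:
  irrep \ class              {e} (size 1)  {r^2} (size 1)  {r^1, r^3} (size 2)  {s, sr^2, ...} (size 2)  {sr, sr^3, ...} (size 2)
  chi_1 (triv)               1             1               1                    1                        1                       
  chi_2 (sign: r->1, s->-1)  1             1               1                    -1                       -1                      
  chi_3 (r->-1, s->1)        1             1               -1                   1                        -1                      
  chi_4 (r->-1, s->-1)       1             1               -1                   -1                       1                       
  chi_5 (2d, j=1)            2             -2              0                    0                        0                       

Spot check: chi_5 (2d, j=1) on {r^1, r^3} = 0.

Why: D_4 has order 2*4 = 8 with 5 conjugacy classes, hence 5 irreducibles. Sum of squared dims 1 + 1 + 1 + 1 + 4 = 8 = |G|. Linear characters come from the abelianisation; the 2-dimensional irreps have character r^k -> 2*cos(2*pi*j*k/4), reflections -> 0.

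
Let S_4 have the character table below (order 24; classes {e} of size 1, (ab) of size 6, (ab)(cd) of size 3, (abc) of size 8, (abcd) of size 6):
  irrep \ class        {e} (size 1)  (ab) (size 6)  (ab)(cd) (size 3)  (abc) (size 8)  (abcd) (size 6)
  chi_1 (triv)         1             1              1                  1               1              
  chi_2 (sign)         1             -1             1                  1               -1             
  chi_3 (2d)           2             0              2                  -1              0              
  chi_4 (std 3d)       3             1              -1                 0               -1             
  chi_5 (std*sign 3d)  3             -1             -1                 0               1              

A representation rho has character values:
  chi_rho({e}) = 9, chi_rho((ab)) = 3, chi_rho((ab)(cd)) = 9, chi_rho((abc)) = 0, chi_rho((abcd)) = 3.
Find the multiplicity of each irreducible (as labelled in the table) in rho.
Multiplicities: chi_1: 3, chi_2: 0, chi_3: 3, chi_4: 0, chi_5: 0.

Reasoning: Use <chi_rho, chi> = (1/|G|) sum_C |C| * chi_rho(C) * conj(chi(C)) with |G| = 24 for each irreducible chi in the table:
  <chi_rho, chi_1> = (1/24)[1*(9)*conj(1) + 6*(3)*conj(1) + 3*(9)*conj(1) + 8*(0)*conj(1) + 6*(3)*conj(1)]
      = (1/24)[(9) + (18) + (27) + (0) + (18)] = 72/24 = 3
  <chi_rho, chi_2> = (1/24)[1*(9)*conj(1) + 6*(3)*conj(-1) + 3*(9)*conj(1) + 8*(0)*conj(1) + 6*(3)*conj(-1)]
      = (1/24)[(9) + (-18) + (27) + (0) + (-18)] = 0/24 = 0
  <chi_rho, chi_3> = (1/24)[1*(9)*conj(2) + 6*(3)*conj(0) + 3*(9)*conj(2) + 8*(0)*conj(-1) + 6*(3)*conj(0)]
      = (1/24)[(18) + (0) + (54) + (0) + (0)] = 72/24 = 3
  <chi_rho, chi_4> = (1/24)[1*(9)*conj(3) + 6*(3)*conj(1) + 3*(9)*conj(-1) + 8*(0)*conj(0) + 6*(3)*conj(-1)]
      = (1/24)[(27) + (18) + (-27) + (0) + (-18)] = 0/24 = 0
  <chi_rho, chi_5> = (1/24)[1*(9)*conj(3) + 6*(3)*conj(-1) + 3*(9)*conj(-1) + 8*(0)*conj(0) + 6*(3)*conj(1)]
      = (1/24)[(27) + (-18) + (-27) + (0) + (18)] = 0/24 = 0
Dimension check: dim(rho) = sum (mult * dim) = 3*1 + 0*1 + 3*2 + 0*3 + 0*3 = 9 = chi_rho(e) = 9.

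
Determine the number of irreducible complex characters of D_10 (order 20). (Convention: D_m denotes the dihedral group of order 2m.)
8

Argument: The number of irreducible complex representations of a finite group equals its number of conjugacy classes. D_10 has 8 conjugacy classes (n/2 + 3 for n even), so D_10 (order 20) has exactly 8 irreducible complex representations.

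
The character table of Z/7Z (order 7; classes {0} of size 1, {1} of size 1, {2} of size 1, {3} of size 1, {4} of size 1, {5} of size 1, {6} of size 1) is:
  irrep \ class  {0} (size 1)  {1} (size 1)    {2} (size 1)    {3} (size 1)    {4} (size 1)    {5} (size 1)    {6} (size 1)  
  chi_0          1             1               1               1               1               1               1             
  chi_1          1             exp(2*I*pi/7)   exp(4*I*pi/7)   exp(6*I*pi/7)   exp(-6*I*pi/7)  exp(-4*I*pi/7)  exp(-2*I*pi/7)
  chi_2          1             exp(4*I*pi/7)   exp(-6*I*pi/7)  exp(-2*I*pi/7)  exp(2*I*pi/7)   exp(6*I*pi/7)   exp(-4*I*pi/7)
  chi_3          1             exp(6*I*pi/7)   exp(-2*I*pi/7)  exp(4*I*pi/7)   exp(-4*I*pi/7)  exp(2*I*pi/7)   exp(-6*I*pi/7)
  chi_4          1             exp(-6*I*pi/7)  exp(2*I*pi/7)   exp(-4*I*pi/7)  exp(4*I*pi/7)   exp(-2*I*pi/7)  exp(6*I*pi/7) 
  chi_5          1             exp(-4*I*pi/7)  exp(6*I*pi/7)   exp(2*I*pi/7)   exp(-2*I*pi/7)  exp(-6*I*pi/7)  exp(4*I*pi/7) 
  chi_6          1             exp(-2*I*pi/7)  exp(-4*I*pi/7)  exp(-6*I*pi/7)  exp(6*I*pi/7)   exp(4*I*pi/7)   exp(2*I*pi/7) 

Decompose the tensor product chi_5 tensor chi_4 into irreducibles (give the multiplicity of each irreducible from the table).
chi_5 tensor chi_4 = chi_2 (all other irreducibles have multiplicity 0).

Solution. The character of a tensor product is the pointwise product (chi_5 * chi_4)(C) = chi_5(C) * chi_4(C):
  {0}: (1)*(1), {1}: (exp(-4*I*pi/7))*(exp(-6*I*pi/7)), {2}: (exp(6*I*pi/7))*(exp(2*I*pi/7)), {3}: (exp(2*I*pi/7))*(exp(-4*I*pi/7)), {4}: (exp(-2*I*pi/7))*(exp(4*I*pi/7)), {5}: (exp(-6*I*pi/7))*(exp(-2*I*pi/7)), {6}: (exp(4*I*pi/7))*(exp(6*I*pi/7))
so (chi_5 * chi_4) takes values
  {0} -> 1, {1} -> exp(4*I*pi/7), {2} -> exp(-6*I*pi/7), {3} -> exp(-2*I*pi/7), {4} -> exp(2*I*pi/7), {5} -> exp(6*I*pi/7), {6} -> exp(-4*I*pi/7).
Now take the inner product of this character with each irreducible chi from the table, <chi_5*chi_4, chi> = (1/7) sum_C |C| (chi_5*chi_4)(C) conj(chi(C)):
  <chi_5*chi_4, chi_0> = (1/7)[1*(1)*conj(1) + 1*(exp(4*I*pi/7))*conj(1) + 1*(exp(-6*I*pi/7))*conj(1) + 1*(exp(-2*I*pi/7))*conj(1) + 1*(exp(2*I*pi/7))*conj(1) + 1*(exp(6*I*pi/7))*conj(1) + 1*(exp(-4*I*pi/7))*conj(1)]
      = (1/7)[(1) + (exp(4*I*pi/7)) + (exp(-6*I*pi/7)) + (exp(-2*I*pi/7)) + (exp(2*I*pi/7)) + (exp(6*I*pi/7)) + (exp(-4*I*pi/7))] = 0/7 = 0
  <chi_5*chi_4, chi_1> = (1/7)[1*(1)*conj(1) + 1*(exp(4*I*pi/7))*conj(exp(2*I*pi/7)) + 1*(exp(-6*I*pi/7))*conj(exp(4*I*pi/7)) + 1*(exp(-2*I*pi/7))*conj(exp(6*I*pi/7)) + 1*(exp(2*I*pi/7))*conj(exp(-6*I*pi/7)) + 1*(exp(6*I*pi/7))*conj(exp(-4*I*pi/7)) + 1*(exp(-4*I*pi/7))*conj(exp(-2*I*pi/7))]
      = (1/7)[(1) + (exp(2*I*pi/7)) + (exp(4*I*pi/7)) + (exp(6*I*pi/7)) + (exp(-6*I*pi/7)) + (exp(-4*I*pi/7)) + (exp(-2*I*pi/7))] = 0/7 = 0
  <chi_5*chi_4, chi_2> = (1/7)[1*(1)*conj(1) + 1*(exp(4*I*pi/7))*conj(exp(4*I*pi/7)) + 1*(exp(-6*I*pi/7))*conj(exp(-6*I*pi/7)) + 1*(exp(-2*I*pi/7))*conj(exp(-2*I*pi/7)) + 1*(exp(2*I*pi/7))*conj(exp(2*I*pi/7)) + 1*(exp(6*I*pi/7))*conj(exp(6*I*pi/7)) + 1*(exp(-4*I*pi/7))*conj(exp(-4*I*pi/7))]
      = (1/7)[(1) + (1) + (1) + (1) + (1) + (1) + (1)] = 7/7 = 1
  <chi_5*chi_4, chi_3> = (1/7)[1*(1)*conj(1) + 1*(exp(4*I*pi/7))*conj(exp(6*I*pi/7)) + 1*(exp(-6*I*pi/7))*conj(exp(-2*I*pi/7)) + 1*(exp(-2*I*pi/7))*conj(exp(4*I*pi/7)) + 1*(exp(2*I*pi/7))*conj(exp(-4*I*pi/7)) + 1*(exp(6*I*pi/7))*conj(exp(2*I*pi/7)) + 1*(exp(-4*I*pi/7))*conj(exp(-6*I*pi/7))]
      = (1/7)[(1) + (exp(-2*I*pi/7)) + (exp(-4*I*pi/7)) + (exp(-6*I*pi/7)) + (exp(6*I*pi/7)) + (exp(4*I*pi/7)) + (exp(2*I*pi/7))] = 0/7 = 0
  <chi_5*chi_4, chi_4> = (1/7)[1*(1)*conj(1) + 1*(exp(4*I*pi/7))*conj(exp(-6*I*pi/7)) + 1*(exp(-6*I*pi/7))*conj(exp(2*I*pi/7)) + 1*(exp(-2*I*pi/7))*conj(exp(-4*I*pi/7)) + 1*(exp(2*I*pi/7))*conj(exp(4*I*pi/7)) + 1*(exp(6*I*pi/7))*conj(exp(-2*I*pi/7)) + 1*(exp(-4*I*pi/7))*conj(exp(6*I*pi/7))]
      = (1/7)[(1) + (exp(-4*I*pi/7)) + (exp(6*I*pi/7)) + (exp(2*I*pi/7)) + (exp(-2*I*pi/7)) + (exp(-6*I*pi/7)) + (exp(4*I*pi/7))] = 0/7 = 0
  <chi_5*chi_4, chi_5> = (1/7)[1*(1)*conj(1) + 1*(exp(4*I*pi/7))*conj(exp(-4*I*pi/7)) + 1*(exp(-6*I*pi/7))*conj(exp(6*I*pi/7)) + 1*(exp(-2*I*pi/7))*conj(exp(2*I*pi/7)) + 1*(exp(2*I*pi/7))*conj(exp(-2*I*pi/7)) + 1*(exp(6*I*pi/7))*conj(exp(-6*I*pi/7)) + 1*(exp(-4*I*pi/7))*conj(exp(4*I*pi/7))]
      = (1/7)[(1) + (exp(-6*I*pi/7)) + (exp(2*I*pi/7)) + (exp(-4*I*pi/7)) + (exp(4*I*pi/7)) + (exp(-2*I*pi/7)) + (exp(6*I*pi/7))] = 0/7 = 0
  <chi_5*chi_4, chi_6> = (1/7)[1*(1)*conj(1) + 1*(exp(4*I*pi/7))*conj(exp(-2*I*pi/7)) + 1*(exp(-6*I*pi/7))*conj(exp(-4*I*pi/7)) + 1*(exp(-2*I*pi/7))*conj(exp(-6*I*pi/7)) + 1*(exp(2*I*pi/7))*conj(exp(6*I*pi/7)) + 1*(exp(6*I*pi/7))*conj(exp(4*I*pi/7)) + 1*(exp(-4*I*pi/7))*conj(exp(2*I*pi/7))]
      = (1/7)[(1) + (exp(6*I*pi/7)) + (exp(-2*I*pi/7)) + (exp(4*I*pi/7)) + (exp(-4*I*pi/7)) + (exp(2*I*pi/7)) + (exp(-6*I*pi/7))] = 0/7 = 0
(Exp terms are combined using exp(i*s)*conj(exp(i*t)) = exp(i*(s-t)), and sums of them are collapsed using the identity that for every m > 1 the m distinct m-th roots of unity sum to 0, e.g. 1 + exp(2*I*pi/3) + exp(-2*I*pi/3) = 0.)
Hence the multiplicities are chi_2: 1. Dimension check: dim(chi_5)*dim(chi_4) = 1*1 = 1 and sum (mult * dim) = 1*1 = 1.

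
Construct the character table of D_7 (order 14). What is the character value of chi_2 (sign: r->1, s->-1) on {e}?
Conjugacy classes: {e} of size 1, {r^1, r^6} of size 2, {r^2, r^5} of size 2, {r^3, r^4} of size 2, {s, sr, ..., sr^6} of size 7.
Character table:
  irrep \ class              {e} (size 1)  {r^1, r^6} (size 2)  {r^2, r^5} (size 2)  {r^3, r^4} (size 2)  {s, sr, ..., sr^6} (size 7)
  chi_1 (triv)               1             1                    1                    1                    1                          
  chi_2 (sign: r->1, s->-1)  1             1                    1                    1                    -1                         
  chi_3 (2d, j=1)            2             2*cos(2*pi/7)        -2*cos(3*pi/7)       -2*cos(pi/7)         0                          
  chi_4 (2d, j=2)            2             -2*cos(3*pi/7)       -2*cos(pi/7)         2*cos(2*pi/7)        0                          
  chi_5 (2d, j=3)            2             -2*cos(pi/7)         2*cos(2*pi/7)        -2*cos(3*pi/7)       0                          

Spot check: chi_2 (sign: r->1, s->-1) on {e} = 1.

D_7 has order 2*7 = 14 with 5 conjugacy classes, hence 5 irreducibles. Sum of squared dims 1 + 1 + 4 + 4 + 4 = 14 = |G|. Linear characters come from the abelianisation; the 2-dimensional irreps have character r^k -> 2*cos(2*pi*j*k/7), reflections -> 0.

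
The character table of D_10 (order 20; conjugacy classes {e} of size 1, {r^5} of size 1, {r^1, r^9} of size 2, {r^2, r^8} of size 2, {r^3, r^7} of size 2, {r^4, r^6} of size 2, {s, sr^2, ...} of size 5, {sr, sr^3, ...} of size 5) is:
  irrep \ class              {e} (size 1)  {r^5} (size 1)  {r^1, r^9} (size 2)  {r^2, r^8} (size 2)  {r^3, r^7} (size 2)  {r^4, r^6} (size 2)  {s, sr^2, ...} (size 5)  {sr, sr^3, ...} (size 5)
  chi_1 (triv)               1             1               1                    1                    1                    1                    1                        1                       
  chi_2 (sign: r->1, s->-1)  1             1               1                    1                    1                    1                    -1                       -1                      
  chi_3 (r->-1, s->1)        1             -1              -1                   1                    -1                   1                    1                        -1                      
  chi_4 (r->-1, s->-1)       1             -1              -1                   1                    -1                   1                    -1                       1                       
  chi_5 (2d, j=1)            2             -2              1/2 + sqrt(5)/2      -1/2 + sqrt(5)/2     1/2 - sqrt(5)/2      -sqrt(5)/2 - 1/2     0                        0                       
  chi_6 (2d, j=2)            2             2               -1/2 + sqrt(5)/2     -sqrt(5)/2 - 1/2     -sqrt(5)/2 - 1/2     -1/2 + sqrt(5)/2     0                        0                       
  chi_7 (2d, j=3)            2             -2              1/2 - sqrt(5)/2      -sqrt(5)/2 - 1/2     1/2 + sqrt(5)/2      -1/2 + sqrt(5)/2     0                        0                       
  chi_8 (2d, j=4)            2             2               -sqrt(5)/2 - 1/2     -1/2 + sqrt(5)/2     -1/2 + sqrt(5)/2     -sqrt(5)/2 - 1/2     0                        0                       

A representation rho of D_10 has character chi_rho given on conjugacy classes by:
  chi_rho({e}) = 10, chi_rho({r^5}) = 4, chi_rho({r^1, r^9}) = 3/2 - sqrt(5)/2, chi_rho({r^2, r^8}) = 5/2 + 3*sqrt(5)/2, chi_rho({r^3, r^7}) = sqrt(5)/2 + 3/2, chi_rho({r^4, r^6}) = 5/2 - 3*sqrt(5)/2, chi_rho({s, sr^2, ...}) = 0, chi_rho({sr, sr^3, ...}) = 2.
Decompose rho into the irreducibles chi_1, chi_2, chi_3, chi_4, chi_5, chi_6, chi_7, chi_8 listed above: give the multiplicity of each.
Multiplicities: chi_1: 2, chi_2: 1, chi_3: 0, chi_4: 1, chi_5: 1, chi_6: 0, chi_7: 0, chi_8: 2.

Solution. Use <chi_rho, chi> = (1/|G|) sum_C |C| * chi_rho(C) * conj(chi(C)) with |G| = 20 for each irreducible chi in the table:
  <chi_rho, chi_1> = (1/20)[1*(10)*conj(1) + 1*(4)*conj(1) + 2*(3/2 - sqrt(5)/2)*conj(1) + 2*(5/2 + 3*sqrt(5)/2)*conj(1) + 2*(sqrt(5)/2 + 3/2)*conj(1) + 2*(5/2 - 3*sqrt(5)/2)*conj(1) + 5*(0)*conj(1) + 5*(2)*conj(1)]
      = (1/20)[(10) + (4) + (3 - sqrt(5)) + (5 + 3*sqrt(5)) + (sqrt(5) + 3) + (5 - 3*sqrt(5)) + (0) + (10)] = 40/20 = 2
  <chi_rho, chi_2> = (1/20)[1*(10)*conj(1) + 1*(4)*conj(1) + 2*(3/2 - sqrt(5)/2)*conj(1) + 2*(5/2 + 3*sqrt(5)/2)*conj(1) + 2*(sqrt(5)/2 + 3/2)*conj(1) + 2*(5/2 - 3*sqrt(5)/2)*conj(1) + 5*(0)*conj(-1) + 5*(2)*conj(-1)]
      = (1/20)[(10) + (4) + (3 - sqrt(5)) + (5 + 3*sqrt(5)) + (sqrt(5) + 3) + (5 - 3*sqrt(5)) + (0) + (-10)] = 20/20 = 1
  <chi_rho, chi_3> = (1/20)[1*(10)*conj(1) + 1*(4)*conj(-1) + 2*(3/2 - sqrt(5)/2)*conj(-1) + 2*(5/2 + 3*sqrt(5)/2)*conj(1) + 2*(sqrt(5)/2 + 3/2)*conj(-1) + 2*(5/2 - 3*sqrt(5)/2)*conj(1) + 5*(0)*conj(1) + 5*(2)*conj(-1)]
      = (1/20)[(10) + (-4) + (-3 + sqrt(5)) + (5 + 3*sqrt(5)) + (-3 - sqrt(5)) + (5 - 3*sqrt(5)) + (0) + (-10)] = 0/20 = 0
  <chi_rho, chi_4> = (1/20)[1*(10)*conj(1) + 1*(4)*conj(-1) + 2*(3/2 - sqrt(5)/2)*conj(-1) + 2*(5/2 + 3*sqrt(5)/2)*conj(1) + 2*(sqrt(5)/2 + 3/2)*conj(-1) + 2*(5/2 - 3*sqrt(5)/2)*conj(1) + 5*(0)*conj(-1) + 5*(2)*conj(1)]
      = (1/20)[(10) + (-4) + (-3 + sqrt(5)) + (5 + 3*sqrt(5)) + (-3 - sqrt(5)) + (5 - 3*sqrt(5)) + (0) + (10)] = 20/20 = 1
  <chi_rho, chi_5> = (1/20)[1*(10)*conj(2) + 1*(4)*conj(-2) + 2*(3/2 - sqrt(5)/2)*conj(1/2 + sqrt(5)/2) + 2*(5/2 + 3*sqrt(5)/2)*conj(-1/2 + sqrt(5)/2) + 2*(sqrt(5)/2 + 3/2)*conj(1/2 - sqrt(5)/2) + 2*(5/2 - 3*sqrt(5)/2)*conj(-sqrt(5)/2 - 1/2) + 5*(0)*conj(0) + 5*(2)*conj(0)]
      = (1/20)[(20) + (-8) + (-1 + sqrt(5)) + (sqrt(5) + 5) + (-sqrt(5) - 1) + (5 - sqrt(5)) + (0) + (0)] = 20/20 = 1
  <chi_rho, chi_6> = (1/20)[1*(10)*conj(2) + 1*(4)*conj(2) + 2*(3/2 - sqrt(5)/2)*conj(-1/2 + sqrt(5)/2) + 2*(5/2 + 3*sqrt(5)/2)*conj(-sqrt(5)/2 - 1/2) + 2*(sqrt(5)/2 + 3/2)*conj(-sqrt(5)/2 - 1/2) + 2*(5/2 - 3*sqrt(5)/2)*conj(-1/2 + sqrt(5)/2) + 5*(0)*conj(0) + 5*(2)*conj(0)]
      = (1/20)[(20) + (8) + (-4 + 2*sqrt(5)) + (-10 - 4*sqrt(5)) + (-2*sqrt(5) - 4) + (-10 + 4*sqrt(5)) + (0) + (0)] = 0/20 = 0
  <chi_rho, chi_7> = (1/20)[1*(10)*conj(2) + 1*(4)*conj(-2) + 2*(3/2 - sqrt(5)/2)*conj(1/2 - sqrt(5)/2) + 2*(5/2 + 3*sqrt(5)/2)*conj(-sqrt(5)/2 - 1/2) + 2*(sqrt(5)/2 + 3/2)*conj(1/2 + sqrt(5)/2) + 2*(5/2 - 3*sqrt(5)/2)*conj(-1/2 + sqrt(5)/2) + 5*(0)*conj(0) + 5*(2)*conj(0)]
      = (1/20)[(20) + (-8) + (4 - 2*sqrt(5)) + (-10 - 4*sqrt(5)) + (4 + 2*sqrt(5)) + (-10 + 4*sqrt(5)) + (0) + (0)] = 0/20 = 0
  <chi_rho, chi_8> = (1/20)[1*(10)*conj(2) + 1*(4)*conj(2) + 2*(3/2 - sqrt(5)/2)*conj(-sqrt(5)/2 - 1/2) + 2*(5/2 + 3*sqrt(5)/2)*conj(-1/2 + sqrt(5)/2) + 2*(sqrt(5)/2 + 3/2)*conj(-1/2 + sqrt(5)/2) + 2*(5/2 - 3*sqrt(5)/2)*conj(-sqrt(5)/2 - 1/2) + 5*(0)*conj(0) + 5*(2)*conj(0)]
      = (1/20)[(20) + (8) + (1 - sqrt(5)) + (sqrt(5) + 5) + (1 + sqrt(5)) + (5 - sqrt(5)) + (0) + (0)] = 40/20 = 2
Dimension check: dim(rho) = sum (mult * dim) = 2*1 + 1*1 + 0*1 + 1*1 + 1*2 + 0*2 + 0*2 + 2*2 = 10 = chi_rho(e) = 10.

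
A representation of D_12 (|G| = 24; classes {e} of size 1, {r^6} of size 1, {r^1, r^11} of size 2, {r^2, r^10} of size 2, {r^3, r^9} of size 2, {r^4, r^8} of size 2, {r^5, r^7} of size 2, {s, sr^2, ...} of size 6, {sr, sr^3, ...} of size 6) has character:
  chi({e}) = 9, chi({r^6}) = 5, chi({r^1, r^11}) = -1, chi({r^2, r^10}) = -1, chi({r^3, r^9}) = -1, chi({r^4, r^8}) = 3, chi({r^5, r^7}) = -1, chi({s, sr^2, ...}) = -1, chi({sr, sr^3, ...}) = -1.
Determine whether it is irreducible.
Not irreducible (reducible): <chi, chi> = 6 > 1.

Details: <chi, chi> = (1/|G|) sum_C |C| * |chi(C)|^2 = (1/24)[1*|9|^2 + 1*|5|^2 + 2*|-1|^2 + 2*|-1|^2 + 2*|-1|^2 + 2*|3|^2 + 2*|-1|^2 + 6*|-1|^2 + 6*|-1|^2]
  = (1/24)[(81) + (25) + (2) + (2) + (2) + (18) + (2) + (6) + (6)] = 144/24 = 6.
A character is irreducible iff <chi, chi> = 1, so this representation is reducible.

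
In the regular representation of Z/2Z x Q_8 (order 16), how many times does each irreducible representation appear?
Each irreducible V_i of dimension d_i appears with multiplicity d_i, i.e. rho_reg = (direct sum over all irreducibles V_i) d_i V_i. The irreducible dimensions for Z/2Z x Q_8 are 1, 1, 1, 1, 1, 1, 1, 1, 2, 2: 8 irreducibles of dimension 1, each with multiplicity 1; 2 irreducibles of dimension 2, each with multiplicity 2. Total dimension 8*1*1 + 2*2*2 = 16 = |G|.

Working: General theorem: in the regular representation of a finite group G, each irreducible appears with multiplicity equal to its dimension. Check: dim(rho_reg) = sum d_i^2 = 1 + 1 + 1 + 1 + 1 + 1 + 1 + 1 + 4 + 4 = 16 = |G|.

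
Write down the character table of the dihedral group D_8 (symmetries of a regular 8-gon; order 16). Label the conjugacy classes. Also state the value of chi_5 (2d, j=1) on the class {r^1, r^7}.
Conjugacy classes: {e} of size 1, {r^4} of size 1, {r^1, r^7} of size 2, {r^2, r^6} of size 2, {r^3, r^5} of size 2, {s, sr^2, ...} of size 4, {sr, sr^3, ...} of size 4.
Character table:
  irrep \ class              {e} (size 1)  {r^4} (size 1)  {r^1, r^7} (size 2)  {r^2, r^6} (size 2)  {r^3, r^5} (size 2)  {s, sr^2, ...} (size 4)  {sr, sr^3, ...} (size 4)
  chi_1 (triv)               1             1               1                    1                    1                    1                        1                       
  chi_2 (sign: r->1, s->-1)  1             1               1                    1                    1                    -1                       -1                      
  chi_3 (r->-1, s->1)        1             1               -1                   1                    -1                   1                        -1                      
  chi_4 (r->-1, s->-1)       1             1               -1                   1                    -1                   -1                       1                       
  chi_5 (2d, j=1)            2             -2              sqrt(2)              0                    -sqrt(2)             0                        0                       
  chi_6 (2d, j=2)            2             2               0                    -2                   0                    0                        0                       
  chi_7 (2d, j=3)            2             -2              -sqrt(2)             0                    sqrt(2)              0                        0                       

Spot check: chi_5 (2d, j=1) on {r^1, r^7} = sqrt(2).

Justification: D_8 has order 2*8 = 16 with 7 conjugacy classes, hence 7 irreducibles. Sum of squared dims 1 + 1 + 1 + 1 + 4 + 4 + 4 = 16 = |G|. Linear characters come from the abelianisation; the 2-dimensional irreps have character r^k -> 2*cos(2*pi*j*k/8), reflections -> 0.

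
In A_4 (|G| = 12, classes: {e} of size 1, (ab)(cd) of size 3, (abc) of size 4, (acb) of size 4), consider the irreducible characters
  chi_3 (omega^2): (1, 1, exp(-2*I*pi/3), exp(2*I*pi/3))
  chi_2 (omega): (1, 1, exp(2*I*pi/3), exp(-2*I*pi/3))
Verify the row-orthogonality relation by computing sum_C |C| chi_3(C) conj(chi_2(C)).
Sum = 0; so <chi_3, chi_2> = 0 (distinct irreducibles are orthogonal).

Compute term by term over conjugacy classes (|C| * chi_3(C) * conj(chi_2(C))):
  1*(1)*conj(1) + 3*(1)*conj(1) + 4*(exp(-2*I*pi/3))*conj(exp(2*I*pi/3)) + 4*(exp(2*I*pi/3))*conj(exp(-2*I*pi/3))
  = (1) + (3) + (4*exp(2*I*pi/3)) + (4*exp(-2*I*pi/3))
  = 0.
(Exp terms are combined using exp(i*s)*conj(exp(i*t)) = exp(i*(s-t)), and sums of them are collapsed using the identity that for every m > 1 the m distinct m-th roots of unity sum to 0, e.g. 1 + exp(2*I*pi/3) + exp(-2*I*pi/3) = 0.)
Dividing by |G| = 12 gives 0/12 = 0, matching the row-orthogonality relation <chi_3, chi_2> = [chi_3 = chi_2].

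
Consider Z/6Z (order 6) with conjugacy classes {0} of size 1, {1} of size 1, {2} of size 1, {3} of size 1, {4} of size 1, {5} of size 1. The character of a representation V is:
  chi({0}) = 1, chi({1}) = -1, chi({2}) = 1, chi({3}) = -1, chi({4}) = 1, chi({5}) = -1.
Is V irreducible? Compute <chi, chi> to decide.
Irreducible: <chi, chi> = 1.

Proof sketch: <chi, chi> = (1/|G|) sum_C |C| * |chi(C)|^2 = (1/6)[1*|1|^2 + 1*|-1|^2 + 1*|1|^2 + 1*|-1|^2 + 1*|1|^2 + 1*|-1|^2]
  = (1/6)[(1) + (1) + (1) + (1) + (1) + (1)] = 6/6 = 1.
(Exp terms are combined using exp(i*s)*conj(exp(i*t)) = exp(i*(s-t)), and sums of them are collapsed using the identity that for every m > 1 the m distinct m-th roots of unity sum to 0, e.g. 1 + exp(2*I*pi/3) + exp(-2*I*pi/3) = 0.)
A character is irreducible iff <chi, chi> = 1, so this representation is irreducible.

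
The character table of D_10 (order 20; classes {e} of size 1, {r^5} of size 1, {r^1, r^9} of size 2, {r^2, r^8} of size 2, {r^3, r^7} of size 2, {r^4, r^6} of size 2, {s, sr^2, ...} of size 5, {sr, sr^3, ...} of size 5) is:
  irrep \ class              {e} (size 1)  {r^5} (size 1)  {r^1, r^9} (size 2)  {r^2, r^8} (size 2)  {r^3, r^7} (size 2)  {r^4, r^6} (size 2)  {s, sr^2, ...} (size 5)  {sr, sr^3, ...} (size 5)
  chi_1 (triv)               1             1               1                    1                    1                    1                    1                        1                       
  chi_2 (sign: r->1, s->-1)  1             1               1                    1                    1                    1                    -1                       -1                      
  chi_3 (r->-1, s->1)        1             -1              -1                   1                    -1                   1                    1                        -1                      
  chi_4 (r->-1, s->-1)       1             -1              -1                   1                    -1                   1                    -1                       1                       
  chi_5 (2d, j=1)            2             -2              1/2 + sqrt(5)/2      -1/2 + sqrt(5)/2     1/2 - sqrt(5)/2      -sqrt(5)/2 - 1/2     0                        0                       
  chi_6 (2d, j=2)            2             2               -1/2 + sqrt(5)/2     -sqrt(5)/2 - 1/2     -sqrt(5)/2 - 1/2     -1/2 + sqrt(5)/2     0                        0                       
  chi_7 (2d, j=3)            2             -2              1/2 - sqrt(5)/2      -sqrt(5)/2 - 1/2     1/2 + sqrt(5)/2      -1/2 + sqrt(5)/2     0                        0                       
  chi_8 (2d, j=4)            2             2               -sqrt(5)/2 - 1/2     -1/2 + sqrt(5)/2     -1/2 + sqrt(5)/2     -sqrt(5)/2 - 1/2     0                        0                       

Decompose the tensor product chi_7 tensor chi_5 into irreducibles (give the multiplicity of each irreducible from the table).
chi_7 tensor chi_5 = chi_6 + chi_8 (all other irreducibles have multiplicity 0).

Solution. The character of a tensor product is the pointwise product (chi_7 * chi_5)(C) = chi_7(C) * chi_5(C):
  {e}: (2)*(2), {r^5}: (-2)*(-2), {r^1, r^9}: (1/2 - sqrt(5)/2)*(1/2 + sqrt(5)/2), {r^2, r^8}: (-sqrt(5)/2 - 1/2)*(-1/2 + sqrt(5)/2), {r^3, r^7}: (1/2 + sqrt(5)/2)*(1/2 - sqrt(5)/2), {r^4, r^6}: (-1/2 + sqrt(5)/2)*(-sqrt(5)/2 - 1/2), {s, sr^2, ...}: (0)*(0), {sr, sr^3, ...}: (0)*(0)
so (chi_7 * chi_5) takes values
  {e} -> 4, {r^5} -> 4, {r^1, r^9} -> -1, {r^2, r^8} -> -1, {r^3, r^7} -> -1, {r^4, r^6} -> -1, {s, sr^2, ...} -> 0, {sr, sr^3, ...} -> 0.
Now take the inner product of this character with each irreducible chi from the table, <chi_7*chi_5, chi> = (1/20) sum_C |C| (chi_7*chi_5)(C) conj(chi(C)):
  <chi_7*chi_5, chi_1> = (1/20)[1*(4)*conj(1) + 1*(4)*conj(1) + 2*(-1)*conj(1) + 2*(-1)*conj(1) + 2*(-1)*conj(1) + 2*(-1)*conj(1) + 5*(0)*conj(1) + 5*(0)*conj(1)]
      = (1/20)[(4) + (4) + (-2) + (-2) + (-2) + (-2) + (0) + (0)] = 0/20 = 0
  <chi_7*chi_5, chi_2> = (1/20)[1*(4)*conj(1) + 1*(4)*conj(1) + 2*(-1)*conj(1) + 2*(-1)*conj(1) + 2*(-1)*conj(1) + 2*(-1)*conj(1) + 5*(0)*conj(-1) + 5*(0)*conj(-1)]
      = (1/20)[(4) + (4) + (-2) + (-2) + (-2) + (-2) + (0) + (0)] = 0/20 = 0
  <chi_7*chi_5, chi_3> = (1/20)[1*(4)*conj(1) + 1*(4)*conj(-1) + 2*(-1)*conj(-1) + 2*(-1)*conj(1) + 2*(-1)*conj(-1) + 2*(-1)*conj(1) + 5*(0)*conj(1) + 5*(0)*conj(-1)]
      = (1/20)[(4) + (-4) + (2) + (-2) + (2) + (-2) + (0) + (0)] = 0/20 = 0
  <chi_7*chi_5, chi_4> = (1/20)[1*(4)*conj(1) + 1*(4)*conj(-1) + 2*(-1)*conj(-1) + 2*(-1)*conj(1) + 2*(-1)*conj(-1) + 2*(-1)*conj(1) + 5*(0)*conj(-1) + 5*(0)*conj(1)]
      = (1/20)[(4) + (-4) + (2) + (-2) + (2) + (-2) + (0) + (0)] = 0/20 = 0
  <chi_7*chi_5, chi_5> = (1/20)[1*(4)*conj(2) + 1*(4)*conj(-2) + 2*(-1)*conj(1/2 + sqrt(5)/2) + 2*(-1)*conj(-1/2 + sqrt(5)/2) + 2*(-1)*conj(1/2 - sqrt(5)/2) + 2*(-1)*conj(-sqrt(5)/2 - 1/2) + 5*(0)*conj(0) + 5*(0)*conj(0)]
      = (1/20)[(8) + (-8) + (-sqrt(5) - 1) + (1 - sqrt(5)) + (-1 + sqrt(5)) + (1 + sqrt(5)) + (0) + (0)] = 0/20 = 0
  <chi_7*chi_5, chi_6> = (1/20)[1*(4)*conj(2) + 1*(4)*conj(2) + 2*(-1)*conj(-1/2 + sqrt(5)/2) + 2*(-1)*conj(-sqrt(5)/2 - 1/2) + 2*(-1)*conj(-sqrt(5)/2 - 1/2) + 2*(-1)*conj(-1/2 + sqrt(5)/2) + 5*(0)*conj(0) + 5*(0)*conj(0)]
      = (1/20)[(8) + (8) + (1 - sqrt(5)) + (1 + sqrt(5)) + (1 + sqrt(5)) + (1 - sqrt(5)) + (0) + (0)] = 20/20 = 1
  <chi_7*chi_5, chi_7> = (1/20)[1*(4)*conj(2) + 1*(4)*conj(-2) + 2*(-1)*conj(1/2 - sqrt(5)/2) + 2*(-1)*conj(-sqrt(5)/2 - 1/2) + 2*(-1)*conj(1/2 + sqrt(5)/2) + 2*(-1)*conj(-1/2 + sqrt(5)/2) + 5*(0)*conj(0) + 5*(0)*conj(0)]
      = (1/20)[(8) + (-8) + (-1 + sqrt(5)) + (1 + sqrt(5)) + (-sqrt(5) - 1) + (1 - sqrt(5)) + (0) + (0)] = 0/20 = 0
  <chi_7*chi_5, chi_8> = (1/20)[1*(4)*conj(2) + 1*(4)*conj(2) + 2*(-1)*conj(-sqrt(5)/2 - 1/2) + 2*(-1)*conj(-1/2 + sqrt(5)/2) + 2*(-1)*conj(-1/2 + sqrt(5)/2) + 2*(-1)*conj(-sqrt(5)/2 - 1/2) + 5*(0)*conj(0) + 5*(0)*conj(0)]
      = (1/20)[(8) + (8) + (1 + sqrt(5)) + (1 - sqrt(5)) + (1 - sqrt(5)) + (1 + sqrt(5)) + (0) + (0)] = 20/20 = 1
Hence the multiplicities are chi_6: 1, chi_8: 1. Dimension check: dim(chi_7)*dim(chi_5) = 2*2 = 4 and sum (mult * dim) = 1*2 + 1*2 = 4.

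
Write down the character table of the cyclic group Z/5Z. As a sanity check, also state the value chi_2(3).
Character table of Z/5Z (irreps indexed chi_0,...,chi_4 with chi_k(m) = zeta_5^(k*m), zeta_5 = exp(2*pi*i/5)):
  irrep \ class  {0} (size 1)  {1} (size 1)    {2} (size 1)    {3} (size 1)    {4} (size 1)  
  chi_0          1             1               1               1               1             
  chi_1          1             exp(2*I*pi/5)   exp(4*I*pi/5)   exp(-4*I*pi/5)  exp(-2*I*pi/5)
  chi_2          1             exp(4*I*pi/5)   exp(-2*I*pi/5)  exp(2*I*pi/5)   exp(-4*I*pi/5)
  chi_3          1             exp(-4*I*pi/5)  exp(2*I*pi/5)   exp(-2*I*pi/5)  exp(4*I*pi/5) 
  chi_4          1             exp(-2*I*pi/5)  exp(-4*I*pi/5)  exp(4*I*pi/5)   exp(2*I*pi/5) 

Spot check: chi_2(3) = zeta_5^(2*3) = zeta_5^6 = exp(2*I*pi/5).

Solution. Z/5Z is abelian, so all 5 irreducible complex representations are 1-dimensional. They are given by chi_k(m) = zeta_5^(k*m) for k = 0,...,4. Row orthogonality: sum_m chi_k(m) conj(chi_l(m)) = 5 * [k = l].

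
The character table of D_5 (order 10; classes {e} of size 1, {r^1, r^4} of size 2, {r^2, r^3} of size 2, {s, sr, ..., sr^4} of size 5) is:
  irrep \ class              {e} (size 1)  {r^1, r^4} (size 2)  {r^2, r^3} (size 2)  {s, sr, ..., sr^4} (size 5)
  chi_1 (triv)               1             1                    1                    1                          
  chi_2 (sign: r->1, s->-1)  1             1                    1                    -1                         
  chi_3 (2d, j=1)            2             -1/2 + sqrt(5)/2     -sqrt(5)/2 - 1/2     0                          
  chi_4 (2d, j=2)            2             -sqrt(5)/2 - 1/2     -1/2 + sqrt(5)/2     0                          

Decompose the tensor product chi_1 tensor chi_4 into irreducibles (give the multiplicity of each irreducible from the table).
chi_1 tensor chi_4 = chi_4 (all other irreducibles have multiplicity 0).

Reasoning: The character of a tensor product is the pointwise product (chi_1 * chi_4)(C) = chi_1(C) * chi_4(C):
  {e}: (1)*(2), {r^1, r^4}: (1)*(-sqrt(5)/2 - 1/2), {r^2, r^3}: (1)*(-1/2 + sqrt(5)/2), {s, sr, ..., sr^4}: (1)*(0)
so (chi_1 * chi_4) takes values
  {e} -> 2, {r^1, r^4} -> -sqrt(5)/2 - 1/2, {r^2, r^3} -> -1/2 + sqrt(5)/2, {s, sr, ..., sr^4} -> 0.
Now take the inner product of this character with each irreducible chi from the table, <chi_1*chi_4, chi> = (1/10) sum_C |C| (chi_1*chi_4)(C) conj(chi(C)):
  <chi_1*chi_4, chi_1> = (1/10)[1*(2)*conj(1) + 2*(-sqrt(5)/2 - 1/2)*conj(1) + 2*(-1/2 + sqrt(5)/2)*conj(1) + 5*(0)*conj(1)]
      = (1/10)[(2) + (-sqrt(5) - 1) + (-1 + sqrt(5)) + (0)] = 0/10 = 0
  <chi_1*chi_4, chi_2> = (1/10)[1*(2)*conj(1) + 2*(-sqrt(5)/2 - 1/2)*conj(1) + 2*(-1/2 + sqrt(5)/2)*conj(1) + 5*(0)*conj(-1)]
      = (1/10)[(2) + (-sqrt(5) - 1) + (-1 + sqrt(5)) + (0)] = 0/10 = 0
  <chi_1*chi_4, chi_3> = (1/10)[1*(2)*conj(2) + 2*(-sqrt(5)/2 - 1/2)*conj(-1/2 + sqrt(5)/2) + 2*(-1/2 + sqrt(5)/2)*conj(-sqrt(5)/2 - 1/2) + 5*(0)*conj(0)]
      = (1/10)[(4) + (-2) + (-2) + (0)] = 0/10 = 0
  <chi_1*chi_4, chi_4> = (1/10)[1*(2)*conj(2) + 2*(-sqrt(5)/2 - 1/2)*conj(-sqrt(5)/2 - 1/2) + 2*(-1/2 + sqrt(5)/2)*conj(-1/2 + sqrt(5)/2) + 5*(0)*conj(0)]
      = (1/10)[(4) + (sqrt(5) + 3) + (3 - sqrt(5)) + (0)] = 10/10 = 1
Hence the multiplicities are chi_4: 1. Dimension check: dim(chi_1)*dim(chi_4) = 1*2 = 2 and sum (mult * dim) = 1*2 = 2.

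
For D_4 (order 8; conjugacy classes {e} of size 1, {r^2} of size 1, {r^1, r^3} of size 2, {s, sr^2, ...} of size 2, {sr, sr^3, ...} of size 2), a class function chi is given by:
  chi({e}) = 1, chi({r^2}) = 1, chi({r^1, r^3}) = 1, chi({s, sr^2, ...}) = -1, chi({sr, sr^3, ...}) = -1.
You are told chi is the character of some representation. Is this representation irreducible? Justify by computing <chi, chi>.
Irreducible: <chi, chi> = 1.

Details: <chi, chi> = (1/|G|) sum_C |C| * |chi(C)|^2 = (1/8)[1*|1|^2 + 1*|1|^2 + 2*|1|^2 + 2*|-1|^2 + 2*|-1|^2]
  = (1/8)[(1) + (1) + (2) + (2) + (2)] = 8/8 = 1.
A character is irreducible iff <chi, chi> = 1, so this representation is irreducible.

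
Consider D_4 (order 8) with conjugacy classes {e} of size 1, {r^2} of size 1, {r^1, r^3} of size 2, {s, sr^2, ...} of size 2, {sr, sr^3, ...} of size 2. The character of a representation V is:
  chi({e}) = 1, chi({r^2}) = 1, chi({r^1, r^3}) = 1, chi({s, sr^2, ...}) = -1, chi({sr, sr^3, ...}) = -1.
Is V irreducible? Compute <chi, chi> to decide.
Irreducible: <chi, chi> = 1.

Why: <chi, chi> = (1/|G|) sum_C |C| * |chi(C)|^2 = (1/8)[1*|1|^2 + 1*|1|^2 + 2*|1|^2 + 2*|-1|^2 + 2*|-1|^2]
  = (1/8)[(1) + (1) + (2) + (2) + (2)] = 8/8 = 1.
A character is irreducible iff <chi, chi> = 1, so this representation is irreducible.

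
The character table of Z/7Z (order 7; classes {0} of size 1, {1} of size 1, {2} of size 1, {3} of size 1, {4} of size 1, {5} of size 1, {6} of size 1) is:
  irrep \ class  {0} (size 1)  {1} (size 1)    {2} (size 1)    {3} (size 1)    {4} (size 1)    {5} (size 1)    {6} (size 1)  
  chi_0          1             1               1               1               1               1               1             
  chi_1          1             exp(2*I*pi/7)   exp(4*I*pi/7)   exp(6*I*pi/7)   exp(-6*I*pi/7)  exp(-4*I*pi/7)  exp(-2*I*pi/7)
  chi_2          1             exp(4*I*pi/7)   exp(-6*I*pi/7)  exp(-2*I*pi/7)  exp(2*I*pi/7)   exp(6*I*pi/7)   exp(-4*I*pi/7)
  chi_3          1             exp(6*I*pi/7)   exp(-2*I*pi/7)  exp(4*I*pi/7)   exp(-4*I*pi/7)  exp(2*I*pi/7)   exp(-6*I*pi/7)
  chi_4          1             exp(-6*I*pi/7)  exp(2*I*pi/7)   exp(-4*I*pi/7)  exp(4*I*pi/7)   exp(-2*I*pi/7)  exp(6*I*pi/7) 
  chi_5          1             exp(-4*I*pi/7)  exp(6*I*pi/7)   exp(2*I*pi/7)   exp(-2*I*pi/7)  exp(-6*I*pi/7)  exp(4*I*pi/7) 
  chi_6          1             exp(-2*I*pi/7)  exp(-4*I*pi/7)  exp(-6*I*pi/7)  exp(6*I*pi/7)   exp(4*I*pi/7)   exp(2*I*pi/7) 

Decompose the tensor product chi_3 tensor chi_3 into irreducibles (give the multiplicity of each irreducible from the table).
chi_3 tensor chi_3 = chi_6 (all other irreducibles have multiplicity 0).

Justification: The character of a tensor product is the pointwise product (chi_3 * chi_3)(C) = chi_3(C) * chi_3(C):
  {0}: (1)*(1), {1}: (exp(6*I*pi/7))*(exp(6*I*pi/7)), {2}: (exp(-2*I*pi/7))*(exp(-2*I*pi/7)), {3}: (exp(4*I*pi/7))*(exp(4*I*pi/7)), {4}: (exp(-4*I*pi/7))*(exp(-4*I*pi/7)), {5}: (exp(2*I*pi/7))*(exp(2*I*pi/7)), {6}: (exp(-6*I*pi/7))*(exp(-6*I*pi/7))
so (chi_3 * chi_3) takes values
  {0} -> 1, {1} -> exp(-2*I*pi/7), {2} -> exp(-4*I*pi/7), {3} -> exp(-6*I*pi/7), {4} -> exp(6*I*pi/7), {5} -> exp(4*I*pi/7), {6} -> exp(2*I*pi/7).
Now take the inner product of this character with each irreducible chi from the table, <chi_3*chi_3, chi> = (1/7) sum_C |C| (chi_3*chi_3)(C) conj(chi(C)):
  <chi_3*chi_3, chi_0> = (1/7)[1*(1)*conj(1) + 1*(exp(-2*I*pi/7))*conj(1) + 1*(exp(-4*I*pi/7))*conj(1) + 1*(exp(-6*I*pi/7))*conj(1) + 1*(exp(6*I*pi/7))*conj(1) + 1*(exp(4*I*pi/7))*conj(1) + 1*(exp(2*I*pi/7))*conj(1)]
      = (1/7)[(1) + (exp(-2*I*pi/7)) + (exp(-4*I*pi/7)) + (exp(-6*I*pi/7)) + (exp(6*I*pi/7)) + (exp(4*I*pi/7)) + (exp(2*I*pi/7))] = 0/7 = 0
  <chi_3*chi_3, chi_1> = (1/7)[1*(1)*conj(1) + 1*(exp(-2*I*pi/7))*conj(exp(2*I*pi/7)) + 1*(exp(-4*I*pi/7))*conj(exp(4*I*pi/7)) + 1*(exp(-6*I*pi/7))*conj(exp(6*I*pi/7)) + 1*(exp(6*I*pi/7))*conj(exp(-6*I*pi/7)) + 1*(exp(4*I*pi/7))*conj(exp(-4*I*pi/7)) + 1*(exp(2*I*pi/7))*conj(exp(-2*I*pi/7))]
      = (1/7)[(1) + (exp(-4*I*pi/7)) + (exp(6*I*pi/7)) + (exp(2*I*pi/7)) + (exp(-2*I*pi/7)) + (exp(-6*I*pi/7)) + (exp(4*I*pi/7))] = 0/7 = 0
  <chi_3*chi_3, chi_2> = (1/7)[1*(1)*conj(1) + 1*(exp(-2*I*pi/7))*conj(exp(4*I*pi/7)) + 1*(exp(-4*I*pi/7))*conj(exp(-6*I*pi/7)) + 1*(exp(-6*I*pi/7))*conj(exp(-2*I*pi/7)) + 1*(exp(6*I*pi/7))*conj(exp(2*I*pi/7)) + 1*(exp(4*I*pi/7))*conj(exp(6*I*pi/7)) + 1*(exp(2*I*pi/7))*conj(exp(-4*I*pi/7))]
      = (1/7)[(1) + (exp(-6*I*pi/7)) + (exp(2*I*pi/7)) + (exp(-4*I*pi/7)) + (exp(4*I*pi/7)) + (exp(-2*I*pi/7)) + (exp(6*I*pi/7))] = 0/7 = 0
  <chi_3*chi_3, chi_3> = (1/7)[1*(1)*conj(1) + 1*(exp(-2*I*pi/7))*conj(exp(6*I*pi/7)) + 1*(exp(-4*I*pi/7))*conj(exp(-2*I*pi/7)) + 1*(exp(-6*I*pi/7))*conj(exp(4*I*pi/7)) + 1*(exp(6*I*pi/7))*conj(exp(-4*I*pi/7)) + 1*(exp(4*I*pi/7))*conj(exp(2*I*pi/7)) + 1*(exp(2*I*pi/7))*conj(exp(-6*I*pi/7))]
      = (1/7)[(1) + (exp(6*I*pi/7)) + (exp(-2*I*pi/7)) + (exp(4*I*pi/7)) + (exp(-4*I*pi/7)) + (exp(2*I*pi/7)) + (exp(-6*I*pi/7))] = 0/7 = 0
  <chi_3*chi_3, chi_4> = (1/7)[1*(1)*conj(1) + 1*(exp(-2*I*pi/7))*conj(exp(-6*I*pi/7)) + 1*(exp(-4*I*pi/7))*conj(exp(2*I*pi/7)) + 1*(exp(-6*I*pi/7))*conj(exp(-4*I*pi/7)) + 1*(exp(6*I*pi/7))*conj(exp(4*I*pi/7)) + 1*(exp(4*I*pi/7))*conj(exp(-2*I*pi/7)) + 1*(exp(2*I*pi/7))*conj(exp(6*I*pi/7))]
      = (1/7)[(1) + (exp(4*I*pi/7)) + (exp(-6*I*pi/7)) + (exp(-2*I*pi/7)) + (exp(2*I*pi/7)) + (exp(6*I*pi/7)) + (exp(-4*I*pi/7))] = 0/7 = 0
  <chi_3*chi_3, chi_5> = (1/7)[1*(1)*conj(1) + 1*(exp(-2*I*pi/7))*conj(exp(-4*I*pi/7)) + 1*(exp(-4*I*pi/7))*conj(exp(6*I*pi/7)) + 1*(exp(-6*I*pi/7))*conj(exp(2*I*pi/7)) + 1*(exp(6*I*pi/7))*conj(exp(-2*I*pi/7)) + 1*(exp(4*I*pi/7))*conj(exp(-6*I*pi/7)) + 1*(exp(2*I*pi/7))*conj(exp(4*I*pi/7))]
      = (1/7)[(1) + (exp(2*I*pi/7)) + (exp(4*I*pi/7)) + (exp(6*I*pi/7)) + (exp(-6*I*pi/7)) + (exp(-4*I*pi/7)) + (exp(-2*I*pi/7))] = 0/7 = 0
  <chi_3*chi_3, chi_6> = (1/7)[1*(1)*conj(1) + 1*(exp(-2*I*pi/7))*conj(exp(-2*I*pi/7)) + 1*(exp(-4*I*pi/7))*conj(exp(-4*I*pi/7)) + 1*(exp(-6*I*pi/7))*conj(exp(-6*I*pi/7)) + 1*(exp(6*I*pi/7))*conj(exp(6*I*pi/7)) + 1*(exp(4*I*pi/7))*conj(exp(4*I*pi/7)) + 1*(exp(2*I*pi/7))*conj(exp(2*I*pi/7))]
      = (1/7)[(1) + (1) + (1) + (1) + (1) + (1) + (1)] = 7/7 = 1
(Exp terms are combined using exp(i*s)*conj(exp(i*t)) = exp(i*(s-t)), and sums of them are collapsed using the identity that for every m > 1 the m distinct m-th roots of unity sum to 0, e.g. 1 + exp(2*I*pi/3) + exp(-2*I*pi/3) = 0.)
Hence the multiplicities are chi_6: 1. Dimension check: dim(chi_3)*dim(chi_3) = 1*1 = 1 and sum (mult * dim) = 1*1 = 1.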